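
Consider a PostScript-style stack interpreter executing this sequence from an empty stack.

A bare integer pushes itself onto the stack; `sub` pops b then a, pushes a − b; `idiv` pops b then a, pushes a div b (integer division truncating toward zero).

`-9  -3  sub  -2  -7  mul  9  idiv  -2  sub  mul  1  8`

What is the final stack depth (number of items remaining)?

-9   -> [-9]
-3   -> [-9, -3]
sub  -> [-6]
-2   -> [-6, -2]
-7   -> [-6, -2, -7]
mul  -> [-6, 14]
9    -> [-6, 14, 9]
idiv -> [-6, 1]
-2   -> [-6, 1, -2]
sub  -> [-6, 3]
mul  -> [-18]
1    -> [-18, 1]
8    -> [-18, 1, 8]

3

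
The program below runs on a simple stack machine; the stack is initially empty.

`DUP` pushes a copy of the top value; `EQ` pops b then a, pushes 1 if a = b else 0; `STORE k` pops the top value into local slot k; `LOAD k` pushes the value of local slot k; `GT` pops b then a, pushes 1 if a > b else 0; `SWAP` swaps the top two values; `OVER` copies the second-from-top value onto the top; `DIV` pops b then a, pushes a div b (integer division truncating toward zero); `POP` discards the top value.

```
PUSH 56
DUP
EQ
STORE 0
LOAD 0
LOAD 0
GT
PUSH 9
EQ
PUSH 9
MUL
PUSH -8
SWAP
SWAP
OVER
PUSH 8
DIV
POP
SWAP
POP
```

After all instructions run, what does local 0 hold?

PUSH 56 → 56
DUP     → 56 56
EQ      → 1
STORE 0 → (empty)
LOAD 0  → 1
LOAD 0  → 1 1
GT      → 0
PUSH 9  → 0 9
EQ      → 0
PUSH 9  → 0 9
MUL     → 0
PUSH -8 → 0 -8
SWAP    → -8 0
SWAP    → 0 -8
OVER    → 0 -8 0
PUSH 8  → 0 -8 0 8
DIV     → 0 -8 0
POP     → 0 -8
SWAP    → -8 0
POP     → -8

1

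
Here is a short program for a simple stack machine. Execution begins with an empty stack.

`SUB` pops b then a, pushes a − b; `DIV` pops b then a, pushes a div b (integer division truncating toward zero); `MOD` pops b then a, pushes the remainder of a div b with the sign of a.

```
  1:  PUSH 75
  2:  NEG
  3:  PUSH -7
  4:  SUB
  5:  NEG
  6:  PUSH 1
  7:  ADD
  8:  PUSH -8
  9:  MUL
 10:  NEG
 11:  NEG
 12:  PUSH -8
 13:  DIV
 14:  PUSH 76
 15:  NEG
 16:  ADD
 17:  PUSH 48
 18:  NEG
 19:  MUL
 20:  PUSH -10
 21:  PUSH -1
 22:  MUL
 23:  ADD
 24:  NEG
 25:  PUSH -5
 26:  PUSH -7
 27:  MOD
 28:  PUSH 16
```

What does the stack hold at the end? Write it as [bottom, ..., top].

[-346, -5, 16]

PUSH 75  : 75
NEG      : -75
PUSH -7  : -75 -7
SUB      : -68
NEG      : 68
PUSH 1   : 68 1
ADD      : 69
PUSH -8  : 69 -8
MUL      : -552
NEG      : 552
NEG      : -552
PUSH -8  : -552 -8
DIV      : 69
PUSH 76  : 69 76
NEG      : 69 -76
ADD      : -7
PUSH 48  : -7 48
NEG      : -7 -48
MUL      : 336
PUSH -10 : 336 -10
PUSH -1  : 336 -10 -1
MUL      : 336 10
ADD      : 346
NEG      : -346
PUSH -5  : -346 -5
PUSH -7  : -346 -5 -7
MOD      : -346 -5
PUSH 16  : -346 -5 16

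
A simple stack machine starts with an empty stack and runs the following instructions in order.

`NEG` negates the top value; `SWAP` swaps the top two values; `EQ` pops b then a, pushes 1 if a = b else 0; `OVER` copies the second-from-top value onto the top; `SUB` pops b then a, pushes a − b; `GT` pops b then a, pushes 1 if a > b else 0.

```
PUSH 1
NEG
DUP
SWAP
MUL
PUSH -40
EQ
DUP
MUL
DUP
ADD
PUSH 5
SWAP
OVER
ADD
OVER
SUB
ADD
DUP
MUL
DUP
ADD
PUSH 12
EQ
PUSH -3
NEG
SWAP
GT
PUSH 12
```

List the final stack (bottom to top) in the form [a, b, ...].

PUSH 1   : 1
NEG      : -1
DUP      : -1 -1
SWAP     : -1 -1
MUL      : 1
PUSH -40 : 1 -40
EQ       : 0
DUP      : 0 0
MUL      : 0
DUP      : 0 0
ADD      : 0
PUSH 5   : 0 5
SWAP     : 5 0
OVER     : 5 0 5
ADD      : 5 5
OVER     : 5 5 5
SUB      : 5 0
ADD      : 5
DUP      : 5 5
MUL      : 25
DUP      : 25 25
ADD      : 50
PUSH 12  : 50 12
EQ       : 0
PUSH -3  : 0 -3
NEG      : 0 3
SWAP     : 3 0
GT       : 1
PUSH 12  : 1 12

[1, 12]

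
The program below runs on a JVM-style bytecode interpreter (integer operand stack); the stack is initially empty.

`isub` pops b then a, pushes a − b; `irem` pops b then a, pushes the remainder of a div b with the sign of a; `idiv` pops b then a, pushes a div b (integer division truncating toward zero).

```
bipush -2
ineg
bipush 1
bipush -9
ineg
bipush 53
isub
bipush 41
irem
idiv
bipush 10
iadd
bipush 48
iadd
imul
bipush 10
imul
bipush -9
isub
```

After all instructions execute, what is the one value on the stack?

1169

bipush -2 → -2
ineg      → 2
bipush 1  → 2 1
bipush -9 → 2 1 -9
ineg      → 2 1 9
bipush 53 → 2 1 9 53
isub      → 2 1 -44
bipush 41 → 2 1 -44 41
irem      → 2 1 -3
idiv      → 2 0
bipush 10 → 2 0 10
iadd      → 2 10
bipush 48 → 2 10 48
iadd      → 2 58
imul      → 116
bipush 10 → 116 10
imul      → 1160
bipush -9 → 1160 -9
isub      → 1169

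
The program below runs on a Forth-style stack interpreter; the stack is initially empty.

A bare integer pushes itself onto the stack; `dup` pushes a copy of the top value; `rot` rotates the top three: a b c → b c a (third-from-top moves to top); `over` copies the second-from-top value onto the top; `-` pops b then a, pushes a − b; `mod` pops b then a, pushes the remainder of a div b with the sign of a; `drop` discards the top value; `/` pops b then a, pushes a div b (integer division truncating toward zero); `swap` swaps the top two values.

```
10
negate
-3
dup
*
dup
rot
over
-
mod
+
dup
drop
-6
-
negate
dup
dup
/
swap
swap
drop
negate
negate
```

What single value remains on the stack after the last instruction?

-24

10     : 10
negate : -10
-3     : -10 -3
dup    : -10 -3 -3
*      : -10 9
dup    : -10 9 9
rot    : 9 9 -10
over   : 9 9 -10 9
-      : 9 9 -19
mod    : 9 9
+      : 18
dup    : 18 18
drop   : 18
-6     : 18 -6
-      : 24
negate : -24
dup    : -24 -24
dup    : -24 -24 -24
/      : -24 1
swap   : 1 -24
swap   : -24 1
drop   : -24
negate : 24
negate : -24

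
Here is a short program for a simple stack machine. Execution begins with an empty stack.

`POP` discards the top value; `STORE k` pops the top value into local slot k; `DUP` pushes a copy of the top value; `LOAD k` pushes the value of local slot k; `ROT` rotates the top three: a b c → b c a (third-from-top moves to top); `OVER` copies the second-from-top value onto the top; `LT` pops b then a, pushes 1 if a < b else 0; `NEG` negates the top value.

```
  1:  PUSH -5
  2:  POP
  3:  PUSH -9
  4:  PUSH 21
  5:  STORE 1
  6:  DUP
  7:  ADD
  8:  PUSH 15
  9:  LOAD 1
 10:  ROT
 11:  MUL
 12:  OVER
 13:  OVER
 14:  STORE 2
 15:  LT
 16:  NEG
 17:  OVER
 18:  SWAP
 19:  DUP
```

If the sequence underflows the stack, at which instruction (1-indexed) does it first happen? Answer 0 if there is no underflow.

PUSH -5 : -5
POP     : (empty)
PUSH -9 : -9
PUSH 21 : -9 21
STORE 1 : -9
DUP     : -9 -9
ADD     : -18
PUSH 15 : -18 15
LOAD 1  : -18 15 21
ROT     : 15 21 -18
MUL     : 15 -378
OVER    : 15 -378 15
OVER    : 15 -378 15 -378
STORE 2 : 15 -378 15
LT      : 15 1
NEG     : 15 -1
OVER    : 15 -1 15
SWAP    : 15 15 -1
DUP     : 15 15 -1 -1

0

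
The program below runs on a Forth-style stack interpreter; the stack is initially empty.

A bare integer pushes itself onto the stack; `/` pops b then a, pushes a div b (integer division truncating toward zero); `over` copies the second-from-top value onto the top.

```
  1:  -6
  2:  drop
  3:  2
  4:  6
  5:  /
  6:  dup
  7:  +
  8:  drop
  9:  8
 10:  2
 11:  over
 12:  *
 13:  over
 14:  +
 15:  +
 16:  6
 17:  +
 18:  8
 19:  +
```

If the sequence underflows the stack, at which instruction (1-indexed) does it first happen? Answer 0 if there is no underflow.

-6   → -6
drop → (empty)
2    → 2
6    → 2 6
/    → 0
dup  → 0 0
+    → 0
drop → (empty)
8    → 8
2    → 8 2
over → 8 2 8
*    → 8 16
over → 8 16 8
+    → 8 24
+    → 32
6    → 32 6
+    → 38
8    → 38 8
+    → 46

0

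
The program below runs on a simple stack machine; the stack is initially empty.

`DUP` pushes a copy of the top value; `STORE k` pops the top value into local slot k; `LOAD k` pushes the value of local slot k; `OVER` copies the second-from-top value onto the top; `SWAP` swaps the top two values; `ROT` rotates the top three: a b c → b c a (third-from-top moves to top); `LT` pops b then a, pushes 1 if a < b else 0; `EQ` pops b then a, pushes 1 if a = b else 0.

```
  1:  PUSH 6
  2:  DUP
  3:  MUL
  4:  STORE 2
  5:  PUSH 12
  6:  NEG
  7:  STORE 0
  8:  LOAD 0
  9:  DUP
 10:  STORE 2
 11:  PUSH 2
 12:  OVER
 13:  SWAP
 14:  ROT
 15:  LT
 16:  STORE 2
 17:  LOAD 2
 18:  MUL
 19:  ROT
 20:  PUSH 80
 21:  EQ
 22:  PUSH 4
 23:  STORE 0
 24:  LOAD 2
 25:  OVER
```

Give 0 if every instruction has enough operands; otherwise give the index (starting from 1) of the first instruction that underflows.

PUSH 6  -> [6]
DUP     -> [6, 6]
MUL     -> [36]
STORE 2 -> []
PUSH 12 -> [12]
NEG     -> [-12]
STORE 0 -> []
LOAD 0  -> [-12]
DUP     -> [-12, -12]
STORE 2 -> [-12]
PUSH 2  -> [-12, 2]
OVER    -> [-12, 2, -12]
SWAP    -> [-12, -12, 2]
ROT     -> [-12, 2, -12]
LT      -> [-12, 0]
STORE 2 -> [-12]
LOAD 2  -> [-12, 0]
MUL     -> [0]
ROT  — needs 3 operands, stack has 1 → underflow

19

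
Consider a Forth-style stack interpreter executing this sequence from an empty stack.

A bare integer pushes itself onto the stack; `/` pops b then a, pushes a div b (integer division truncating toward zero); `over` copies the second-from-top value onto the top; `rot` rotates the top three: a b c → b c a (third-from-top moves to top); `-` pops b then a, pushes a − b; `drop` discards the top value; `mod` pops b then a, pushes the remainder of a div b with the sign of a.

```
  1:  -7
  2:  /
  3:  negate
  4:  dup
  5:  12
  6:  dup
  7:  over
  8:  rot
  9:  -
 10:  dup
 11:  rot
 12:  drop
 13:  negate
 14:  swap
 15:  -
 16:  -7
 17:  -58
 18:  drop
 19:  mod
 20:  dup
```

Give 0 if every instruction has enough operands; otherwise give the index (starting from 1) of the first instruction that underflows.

2

-7 → -7
/  — needs 2 operands, stack has 1 → underflow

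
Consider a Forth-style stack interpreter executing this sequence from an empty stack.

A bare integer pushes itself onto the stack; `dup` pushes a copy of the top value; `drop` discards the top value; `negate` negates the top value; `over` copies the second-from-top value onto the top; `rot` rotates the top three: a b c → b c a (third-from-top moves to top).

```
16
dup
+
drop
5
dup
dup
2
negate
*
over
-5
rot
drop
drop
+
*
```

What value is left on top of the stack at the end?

50

16     → [16]
dup    → [16, 16]
+      → [32]
drop   → []
5      → [5]
dup    → [5, 5]
dup    → [5, 5, 5]
2      → [5, 5, 5, 2]
negate → [5, 5, 5, -2]
*      → [5, 5, -10]
over   → [5, 5, -10, 5]
-5     → [5, 5, -10, 5, -5]
rot    → [5, 5, 5, -5, -10]
drop   → [5, 5, 5, -5]
drop   → [5, 5, 5]
+      → [5, 10]
*      → [50]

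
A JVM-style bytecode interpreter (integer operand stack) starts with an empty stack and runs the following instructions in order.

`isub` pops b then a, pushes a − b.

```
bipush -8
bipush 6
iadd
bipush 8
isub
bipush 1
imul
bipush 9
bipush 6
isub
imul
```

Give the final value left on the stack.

-30

bipush -8 → -8
bipush 6  → -8 6
iadd      → -2
bipush 8  → -2 8
isub      → -10
bipush 1  → -10 1
imul      → -10
bipush 9  → -10 9
bipush 6  → -10 9 6
isub      → -10 3
imul      → -30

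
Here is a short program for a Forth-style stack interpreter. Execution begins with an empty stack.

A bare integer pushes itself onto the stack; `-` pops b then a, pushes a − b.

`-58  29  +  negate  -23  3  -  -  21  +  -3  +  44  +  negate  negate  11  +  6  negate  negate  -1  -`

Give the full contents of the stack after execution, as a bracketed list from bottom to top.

[128, 7]

-58     -58
29      -58 29
+       -29
negate  29
-23     29 -23
3       29 -23 3
-       29 -26
-       55
21      55 21
+       76
-3      76 -3
+       73
44      73 44
+       117
negate  -117
negate  117
11      117 11
+       128
6       128 6
negate  128 -6
negate  128 6
-1      128 6 -1
-       128 7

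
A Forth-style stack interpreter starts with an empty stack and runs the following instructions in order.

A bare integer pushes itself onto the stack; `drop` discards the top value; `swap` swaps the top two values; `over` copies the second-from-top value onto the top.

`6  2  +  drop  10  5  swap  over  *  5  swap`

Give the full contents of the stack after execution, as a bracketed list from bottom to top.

6    → [6]
2    → [6, 2]
+    → [8]
drop → []
10   → [10]
5    → [10, 5]
swap → [5, 10]
over → [5, 10, 5]
*    → [5, 50]
5    → [5, 50, 5]
swap → [5, 5, 50]

[5, 5, 50]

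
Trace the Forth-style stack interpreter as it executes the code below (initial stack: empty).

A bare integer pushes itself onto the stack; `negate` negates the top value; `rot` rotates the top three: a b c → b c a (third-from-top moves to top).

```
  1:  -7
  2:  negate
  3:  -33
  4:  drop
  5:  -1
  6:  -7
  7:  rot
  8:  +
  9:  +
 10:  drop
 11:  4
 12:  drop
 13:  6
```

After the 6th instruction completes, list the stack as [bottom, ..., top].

[7, -1, -7]

-7      -7
negate  7
-33     7 -33
drop    7
-1      7 -1
-7      7 -1 -7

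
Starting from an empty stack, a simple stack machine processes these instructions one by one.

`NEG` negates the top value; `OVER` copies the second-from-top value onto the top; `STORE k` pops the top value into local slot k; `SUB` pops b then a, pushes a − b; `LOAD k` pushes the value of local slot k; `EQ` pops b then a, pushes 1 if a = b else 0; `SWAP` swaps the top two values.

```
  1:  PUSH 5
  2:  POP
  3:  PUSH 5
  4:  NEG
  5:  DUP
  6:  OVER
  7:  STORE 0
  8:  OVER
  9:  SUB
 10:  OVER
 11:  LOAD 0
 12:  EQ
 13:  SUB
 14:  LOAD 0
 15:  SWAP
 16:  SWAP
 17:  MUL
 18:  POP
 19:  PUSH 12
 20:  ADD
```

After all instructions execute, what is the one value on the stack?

7

PUSH 5  -> 5
POP     -> (empty)
PUSH 5  -> 5
NEG     -> -5
DUP     -> -5 -5
OVER    -> -5 -5 -5
STORE 0 -> -5 -5
OVER    -> -5 -5 -5
SUB     -> -5 0
OVER    -> -5 0 -5
LOAD 0  -> -5 0 -5 -5
EQ      -> -5 0 1
SUB     -> -5 -1
LOAD 0  -> -5 -1 -5
SWAP    -> -5 -5 -1
SWAP    -> -5 -1 -5
MUL     -> -5 5
POP     -> -5
PUSH 12 -> -5 12
ADD     -> 7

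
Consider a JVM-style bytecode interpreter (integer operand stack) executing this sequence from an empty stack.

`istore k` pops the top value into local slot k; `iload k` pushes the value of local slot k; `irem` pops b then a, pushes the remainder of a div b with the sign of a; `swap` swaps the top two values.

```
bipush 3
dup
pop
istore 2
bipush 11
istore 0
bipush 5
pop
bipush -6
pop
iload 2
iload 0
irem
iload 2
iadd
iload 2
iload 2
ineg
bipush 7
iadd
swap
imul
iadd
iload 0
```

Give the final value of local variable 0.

11

bipush 3  → [3]
dup       → [3, 3]
pop       → [3]
istore 2  → []
bipush 11 → [11]
istore 0  → []
bipush 5  → [5]
pop       → []
bipush -6 → [-6]
pop       → []
iload 2   → [3]
iload 0   → [3, 11]
irem      → [3]
iload 2   → [3, 3]
iadd      → [6]
iload 2   → [6, 3]
iload 2   → [6, 3, 3]
ineg      → [6, 3, -3]
bipush 7  → [6, 3, -3, 7]
iadd      → [6, 3, 4]
swap      → [6, 4, 3]
imul      → [6, 12]
iadd      → [18]
iload 0   → [18, 11]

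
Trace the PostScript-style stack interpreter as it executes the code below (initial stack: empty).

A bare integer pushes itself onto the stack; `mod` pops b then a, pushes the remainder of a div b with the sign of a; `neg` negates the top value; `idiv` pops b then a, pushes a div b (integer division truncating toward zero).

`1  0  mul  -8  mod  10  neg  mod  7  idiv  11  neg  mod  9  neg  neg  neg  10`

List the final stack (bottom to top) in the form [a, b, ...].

1     1
0     1 0
mul   0
-8    0 -8
mod   0
10    0 10
neg   0 -10
mod   0
7     0 7
idiv  0
11    0 11
neg   0 -11
mod   0
9     0 9
neg   0 -9
neg   0 9
neg   0 -9
10    0 -9 10

[0, -9, 10]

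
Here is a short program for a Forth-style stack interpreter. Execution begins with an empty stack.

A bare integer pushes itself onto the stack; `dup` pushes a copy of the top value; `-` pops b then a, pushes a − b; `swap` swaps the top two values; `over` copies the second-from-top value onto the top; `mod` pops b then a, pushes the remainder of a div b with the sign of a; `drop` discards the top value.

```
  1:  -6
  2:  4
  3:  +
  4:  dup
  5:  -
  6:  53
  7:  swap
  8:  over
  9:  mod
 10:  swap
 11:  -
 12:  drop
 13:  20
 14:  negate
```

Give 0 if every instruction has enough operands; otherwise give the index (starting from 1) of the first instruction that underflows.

0

-6     -> [-6]
4      -> [-6, 4]
+      -> [-2]
dup    -> [-2, -2]
-      -> [0]
53     -> [0, 53]
swap   -> [53, 0]
over   -> [53, 0, 53]
mod    -> [53, 0]
swap   -> [0, 53]
-      -> [-53]
drop   -> []
20     -> [20]
negate -> [-20]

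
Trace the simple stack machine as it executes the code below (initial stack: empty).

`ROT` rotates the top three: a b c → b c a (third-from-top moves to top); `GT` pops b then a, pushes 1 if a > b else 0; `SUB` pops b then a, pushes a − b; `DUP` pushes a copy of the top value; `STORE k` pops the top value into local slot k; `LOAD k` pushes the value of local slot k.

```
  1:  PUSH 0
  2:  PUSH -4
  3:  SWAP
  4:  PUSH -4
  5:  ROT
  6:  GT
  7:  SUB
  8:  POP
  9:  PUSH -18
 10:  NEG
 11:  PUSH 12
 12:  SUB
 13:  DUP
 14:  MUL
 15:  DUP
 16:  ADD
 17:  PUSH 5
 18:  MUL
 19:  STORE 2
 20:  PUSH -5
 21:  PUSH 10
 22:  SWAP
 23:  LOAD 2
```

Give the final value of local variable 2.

PUSH 0   → [0]
PUSH -4  → [0, -4]
SWAP     → [-4, 0]
PUSH -4  → [-4, 0, -4]
ROT      → [0, -4, -4]
GT       → [0, 0]
SUB      → [0]
POP      → []
PUSH -18 → [-18]
NEG      → [18]
PUSH 12  → [18, 12]
SUB      → [6]
DUP      → [6, 6]
MUL      → [36]
DUP      → [36, 36]
ADD      → [72]
PUSH 5   → [72, 5]
MUL      → [360]
STORE 2  → []
PUSH -5  → [-5]
PUSH 10  → [-5, 10]
SWAP     → [10, -5]
LOAD 2   → [10, -5, 360]

360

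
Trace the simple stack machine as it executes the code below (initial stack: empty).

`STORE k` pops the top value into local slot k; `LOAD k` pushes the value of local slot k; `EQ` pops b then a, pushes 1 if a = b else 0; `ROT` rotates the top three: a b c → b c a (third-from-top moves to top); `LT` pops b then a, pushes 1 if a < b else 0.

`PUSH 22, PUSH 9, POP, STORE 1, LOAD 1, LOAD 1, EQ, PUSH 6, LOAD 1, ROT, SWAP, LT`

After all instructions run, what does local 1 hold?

22

PUSH 22 : [22]
PUSH 9  : [22, 9]
POP     : [22]
STORE 1 : []
LOAD 1  : [22]
LOAD 1  : [22, 22]
EQ      : [1]
PUSH 6  : [1, 6]
LOAD 1  : [1, 6, 22]
ROT     : [6, 22, 1]
SWAP    : [6, 1, 22]
LT      : [6, 1]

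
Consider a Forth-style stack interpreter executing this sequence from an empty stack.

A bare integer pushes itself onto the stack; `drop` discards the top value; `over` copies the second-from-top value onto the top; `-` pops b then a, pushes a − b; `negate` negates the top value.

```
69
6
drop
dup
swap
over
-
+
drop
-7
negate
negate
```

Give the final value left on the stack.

-7

69     -> [69]
6      -> [69, 6]
drop   -> [69]
dup    -> [69, 69]
swap   -> [69, 69]
over   -> [69, 69, 69]
-      -> [69, 0]
+      -> [69]
drop   -> []
-7     -> [-7]
negate -> [7]
negate -> [-7]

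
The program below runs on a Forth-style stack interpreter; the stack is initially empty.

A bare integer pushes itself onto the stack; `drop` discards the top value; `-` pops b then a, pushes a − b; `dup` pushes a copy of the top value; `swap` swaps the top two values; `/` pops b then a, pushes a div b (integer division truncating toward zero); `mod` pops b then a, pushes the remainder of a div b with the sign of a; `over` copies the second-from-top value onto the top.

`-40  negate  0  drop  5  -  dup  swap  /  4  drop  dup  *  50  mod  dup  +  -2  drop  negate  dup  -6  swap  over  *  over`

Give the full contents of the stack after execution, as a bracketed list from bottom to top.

[-2, -6, 12, -6]

-40    -> -40
negate -> 40
0      -> 40 0
drop   -> 40
5      -> 40 5
-      -> 35
dup    -> 35 35
swap   -> 35 35
/      -> 1
4      -> 1 4
drop   -> 1
dup    -> 1 1
*      -> 1
50     -> 1 50
mod    -> 1
dup    -> 1 1
+      -> 2
-2     -> 2 -2
drop   -> 2
negate -> -2
dup    -> -2 -2
-6     -> -2 -2 -6
swap   -> -2 -6 -2
over   -> -2 -6 -2 -6
*      -> -2 -6 12
over   -> -2 -6 12 -6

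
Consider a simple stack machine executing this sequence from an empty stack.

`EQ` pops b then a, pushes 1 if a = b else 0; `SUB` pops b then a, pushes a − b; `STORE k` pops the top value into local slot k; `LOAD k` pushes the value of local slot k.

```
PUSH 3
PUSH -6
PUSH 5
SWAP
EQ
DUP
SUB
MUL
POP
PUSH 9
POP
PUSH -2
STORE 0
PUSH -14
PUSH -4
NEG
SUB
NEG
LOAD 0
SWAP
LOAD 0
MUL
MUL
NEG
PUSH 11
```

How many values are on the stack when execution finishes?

PUSH 3   → [3]
PUSH -6  → [3, -6]
PUSH 5   → [3, -6, 5]
SWAP     → [3, 5, -6]
EQ       → [3, 0]
DUP      → [3, 0, 0]
SUB      → [3, 0]
MUL      → [0]
POP      → []
PUSH 9   → [9]
POP      → []
PUSH -2  → [-2]
STORE 0  → []
PUSH -14 → [-14]
PUSH -4  → [-14, -4]
NEG      → [-14, 4]
SUB      → [-18]
NEG      → [18]
LOAD 0   → [18, -2]
SWAP     → [-2, 18]
LOAD 0   → [-2, 18, -2]
MUL      → [-2, -36]
MUL      → [72]
NEG      → [-72]
PUSH 11  → [-72, 11]

2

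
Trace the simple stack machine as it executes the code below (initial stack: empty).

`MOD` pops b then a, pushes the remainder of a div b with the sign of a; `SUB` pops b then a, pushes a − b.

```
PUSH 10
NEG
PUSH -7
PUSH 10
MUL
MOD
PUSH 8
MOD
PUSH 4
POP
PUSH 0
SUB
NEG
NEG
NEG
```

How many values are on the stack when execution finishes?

1

PUSH 10 → 10
NEG     → -10
PUSH -7 → -10 -7
PUSH 10 → -10 -7 10
MUL     → -10 -70
MOD     → -10
PUSH 8  → -10 8
MOD     → -2
PUSH 4  → -2 4
POP     → -2
PUSH 0  → -2 0
SUB     → -2
NEG     → 2
NEG     → -2
NEG     → 2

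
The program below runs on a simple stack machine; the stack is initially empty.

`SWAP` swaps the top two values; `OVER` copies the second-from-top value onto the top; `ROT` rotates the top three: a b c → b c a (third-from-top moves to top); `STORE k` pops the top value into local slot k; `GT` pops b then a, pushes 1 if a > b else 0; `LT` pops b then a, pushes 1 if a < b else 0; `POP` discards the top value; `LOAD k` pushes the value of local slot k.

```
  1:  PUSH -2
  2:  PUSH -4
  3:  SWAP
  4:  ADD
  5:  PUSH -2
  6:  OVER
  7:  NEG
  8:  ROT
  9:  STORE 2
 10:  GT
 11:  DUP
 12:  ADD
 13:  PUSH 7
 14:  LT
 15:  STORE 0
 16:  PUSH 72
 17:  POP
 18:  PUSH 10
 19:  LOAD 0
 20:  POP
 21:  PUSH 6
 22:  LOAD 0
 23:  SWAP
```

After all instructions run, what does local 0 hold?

PUSH -2  [-2]
PUSH -4  [-2, -4]
SWAP     [-4, -2]
ADD      [-6]
PUSH -2  [-6, -2]
OVER     [-6, -2, -6]
NEG      [-6, -2, 6]
ROT      [-2, 6, -6]
STORE 2  [-2, 6]
GT       [0]
DUP      [0, 0]
ADD      [0]
PUSH 7   [0, 7]
LT       [1]
STORE 0  []
PUSH 72  [72]
POP      []
PUSH 10  [10]
LOAD 0   [10, 1]
POP      [10]
PUSH 6   [10, 6]
LOAD 0   [10, 6, 1]
SWAP     [10, 1, 6]

1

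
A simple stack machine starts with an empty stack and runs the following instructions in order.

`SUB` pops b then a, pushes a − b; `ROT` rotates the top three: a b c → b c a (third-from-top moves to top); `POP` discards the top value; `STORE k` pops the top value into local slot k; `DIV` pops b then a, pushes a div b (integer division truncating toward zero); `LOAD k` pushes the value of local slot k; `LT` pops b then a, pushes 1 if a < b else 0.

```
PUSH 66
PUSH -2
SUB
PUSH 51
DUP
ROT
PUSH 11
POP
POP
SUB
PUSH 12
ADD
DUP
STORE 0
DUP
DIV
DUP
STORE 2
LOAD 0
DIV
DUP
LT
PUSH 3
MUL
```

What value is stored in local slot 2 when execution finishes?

1

PUSH 66 → 66
PUSH -2 → 66 -2
SUB     → 68
PUSH 51 → 68 51
DUP     → 68 51 51
ROT     → 51 51 68
PUSH 11 → 51 51 68 11
POP     → 51 51 68
POP     → 51 51
SUB     → 0
PUSH 12 → 0 12
ADD     → 12
DUP     → 12 12
STORE 0 → 12
DUP     → 12 12
DIV     → 1
DUP     → 1 1
STORE 2 → 1
LOAD 0  → 1 12
DIV     → 0
DUP     → 0 0
LT      → 0
PUSH 3  → 0 3
MUL     → 0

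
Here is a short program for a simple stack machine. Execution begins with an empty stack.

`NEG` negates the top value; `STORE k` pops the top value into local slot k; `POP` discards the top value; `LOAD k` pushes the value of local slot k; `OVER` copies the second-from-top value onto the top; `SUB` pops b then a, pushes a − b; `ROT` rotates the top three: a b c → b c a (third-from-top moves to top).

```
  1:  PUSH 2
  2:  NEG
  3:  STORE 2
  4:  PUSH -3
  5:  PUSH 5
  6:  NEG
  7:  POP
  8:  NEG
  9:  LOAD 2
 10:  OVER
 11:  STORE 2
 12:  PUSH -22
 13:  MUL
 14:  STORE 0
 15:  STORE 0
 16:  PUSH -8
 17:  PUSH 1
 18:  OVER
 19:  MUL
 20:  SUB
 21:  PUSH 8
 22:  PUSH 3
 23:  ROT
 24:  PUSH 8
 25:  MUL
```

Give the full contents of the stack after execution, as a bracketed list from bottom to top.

PUSH 2    [2]
NEG       [-2]
STORE 2   []
PUSH -3   [-3]
PUSH 5    [-3, 5]
NEG       [-3, -5]
POP       [-3]
NEG       [3]
LOAD 2    [3, -2]
OVER      [3, -2, 3]
STORE 2   [3, -2]
PUSH -22  [3, -2, -22]
MUL       [3, 44]
STORE 0   [3]
STORE 0   []
PUSH -8   [-8]
PUSH 1    [-8, 1]
OVER      [-8, 1, -8]
MUL       [-8, -8]
SUB       [0]
PUSH 8    [0, 8]
PUSH 3    [0, 8, 3]
ROT       [8, 3, 0]
PUSH 8    [8, 3, 0, 8]
MUL       [8, 3, 0]

[8, 3, 0]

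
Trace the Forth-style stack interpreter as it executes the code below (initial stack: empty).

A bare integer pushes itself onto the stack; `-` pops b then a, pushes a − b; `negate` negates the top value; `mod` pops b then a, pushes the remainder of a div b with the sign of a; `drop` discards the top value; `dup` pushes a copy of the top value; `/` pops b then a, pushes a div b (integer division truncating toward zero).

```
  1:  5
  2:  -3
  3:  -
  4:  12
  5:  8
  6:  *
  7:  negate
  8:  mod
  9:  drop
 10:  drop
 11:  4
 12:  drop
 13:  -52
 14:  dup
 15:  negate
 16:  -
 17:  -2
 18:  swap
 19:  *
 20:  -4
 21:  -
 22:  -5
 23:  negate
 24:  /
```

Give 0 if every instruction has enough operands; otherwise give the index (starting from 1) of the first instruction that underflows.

5       5
-3      5 -3
-       8
12      8 12
8       8 12 8
*       8 96
negate  8 -96
mod     8
drop    (empty)
drop  — needs 1 operand, stack has 0 → underflow

10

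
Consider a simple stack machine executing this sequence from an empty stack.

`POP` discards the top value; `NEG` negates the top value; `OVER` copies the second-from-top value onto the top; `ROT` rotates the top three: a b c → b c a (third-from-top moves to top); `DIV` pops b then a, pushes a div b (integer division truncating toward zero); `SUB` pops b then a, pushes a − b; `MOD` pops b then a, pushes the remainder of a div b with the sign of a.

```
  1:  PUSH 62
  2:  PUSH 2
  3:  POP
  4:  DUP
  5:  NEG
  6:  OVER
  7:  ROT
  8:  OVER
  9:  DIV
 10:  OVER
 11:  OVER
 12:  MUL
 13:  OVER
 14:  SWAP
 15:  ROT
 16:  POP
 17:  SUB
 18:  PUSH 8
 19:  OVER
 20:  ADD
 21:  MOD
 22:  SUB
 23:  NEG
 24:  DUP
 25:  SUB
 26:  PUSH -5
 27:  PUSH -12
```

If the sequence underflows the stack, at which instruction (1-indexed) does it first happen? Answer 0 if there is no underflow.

0

PUSH 62  → [62]
PUSH 2   → [62, 2]
POP      → [62]
DUP      → [62, 62]
NEG      → [62, -62]
OVER     → [62, -62, 62]
ROT      → [-62, 62, 62]
OVER     → [-62, 62, 62, 62]
DIV      → [-62, 62, 1]
OVER     → [-62, 62, 1, 62]
OVER     → [-62, 62, 1, 62, 1]
MUL      → [-62, 62, 1, 62]
OVER     → [-62, 62, 1, 62, 1]
SWAP     → [-62, 62, 1, 1, 62]
ROT      → [-62, 62, 1, 62, 1]
POP      → [-62, 62, 1, 62]
SUB      → [-62, 62, -61]
PUSH 8   → [-62, 62, -61, 8]
OVER     → [-62, 62, -61, 8, -61]
ADD      → [-62, 62, -61, -53]
MOD      → [-62, 62, -8]
SUB      → [-62, 70]
NEG      → [-62, -70]
DUP      → [-62, -70, -70]
SUB      → [-62, 0]
PUSH -5  → [-62, 0, -5]
PUSH -12 → [-62, 0, -5, -12]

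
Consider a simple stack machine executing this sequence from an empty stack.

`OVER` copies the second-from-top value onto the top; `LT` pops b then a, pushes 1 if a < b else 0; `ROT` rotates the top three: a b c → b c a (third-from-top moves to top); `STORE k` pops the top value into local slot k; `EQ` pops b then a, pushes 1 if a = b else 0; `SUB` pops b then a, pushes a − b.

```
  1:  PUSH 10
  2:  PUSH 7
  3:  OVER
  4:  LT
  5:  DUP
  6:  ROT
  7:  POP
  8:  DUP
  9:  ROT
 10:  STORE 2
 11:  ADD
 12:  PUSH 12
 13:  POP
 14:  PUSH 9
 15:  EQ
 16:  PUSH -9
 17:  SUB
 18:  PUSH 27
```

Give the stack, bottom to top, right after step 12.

[2, 12]

PUSH 10  10
PUSH 7   10 7
OVER     10 7 10
LT       10 1
DUP      10 1 1
ROT      1 1 10
POP      1 1
DUP      1 1 1
ROT      1 1 1
STORE 2  1 1
ADD      2
PUSH 12  2 12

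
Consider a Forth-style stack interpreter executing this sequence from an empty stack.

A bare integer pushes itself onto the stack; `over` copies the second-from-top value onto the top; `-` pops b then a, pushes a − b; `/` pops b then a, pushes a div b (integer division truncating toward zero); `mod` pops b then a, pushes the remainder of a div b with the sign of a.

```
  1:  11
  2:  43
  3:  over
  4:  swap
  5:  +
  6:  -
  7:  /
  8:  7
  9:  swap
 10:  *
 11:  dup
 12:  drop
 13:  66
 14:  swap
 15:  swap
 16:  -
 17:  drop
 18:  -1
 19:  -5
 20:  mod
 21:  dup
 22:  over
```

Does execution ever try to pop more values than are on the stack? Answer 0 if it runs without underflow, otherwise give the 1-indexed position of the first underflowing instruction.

7

11   : 11
43   : 11 43
over : 11 43 11
swap : 11 11 43
+    : 11 54
-    : -43
/  — needs 2 operands, stack has 1 → underflow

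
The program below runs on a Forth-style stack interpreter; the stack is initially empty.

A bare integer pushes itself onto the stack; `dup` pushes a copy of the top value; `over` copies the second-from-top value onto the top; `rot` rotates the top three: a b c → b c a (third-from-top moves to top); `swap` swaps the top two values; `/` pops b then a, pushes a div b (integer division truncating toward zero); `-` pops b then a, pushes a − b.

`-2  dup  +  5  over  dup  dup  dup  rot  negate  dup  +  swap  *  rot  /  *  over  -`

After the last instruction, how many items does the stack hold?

3

-2     -> -2
dup    -> -2 -2
+      -> -4
5      -> -4 5
over   -> -4 5 -4
dup    -> -4 5 -4 -4
dup    -> -4 5 -4 -4 -4
dup    -> -4 5 -4 -4 -4 -4
rot    -> -4 5 -4 -4 -4 -4
negate -> -4 5 -4 -4 -4 4
dup    -> -4 5 -4 -4 -4 4 4
+      -> -4 5 -4 -4 -4 8
swap   -> -4 5 -4 -4 8 -4
*      -> -4 5 -4 -4 -32
rot    -> -4 5 -4 -32 -4
/      -> -4 5 -4 8
*      -> -4 5 -32
over   -> -4 5 -32 5
-      -> -4 5 -37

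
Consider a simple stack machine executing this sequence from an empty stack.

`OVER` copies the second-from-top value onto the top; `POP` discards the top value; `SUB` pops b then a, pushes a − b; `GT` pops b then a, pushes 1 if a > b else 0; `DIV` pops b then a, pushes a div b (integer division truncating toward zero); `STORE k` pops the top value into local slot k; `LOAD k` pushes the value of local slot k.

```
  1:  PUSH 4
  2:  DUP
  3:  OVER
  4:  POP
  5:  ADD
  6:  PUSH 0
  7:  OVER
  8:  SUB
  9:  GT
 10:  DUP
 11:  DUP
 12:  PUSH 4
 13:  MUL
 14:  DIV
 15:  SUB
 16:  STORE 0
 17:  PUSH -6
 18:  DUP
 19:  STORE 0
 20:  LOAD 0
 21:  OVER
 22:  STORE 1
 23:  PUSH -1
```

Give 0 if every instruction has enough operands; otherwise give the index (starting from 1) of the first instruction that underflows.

PUSH 4  -> 4
DUP     -> 4 4
OVER    -> 4 4 4
POP     -> 4 4
ADD     -> 8
PUSH 0  -> 8 0
OVER    -> 8 0 8
SUB     -> 8 -8
GT      -> 1
DUP     -> 1 1
DUP     -> 1 1 1
PUSH 4  -> 1 1 1 4
MUL     -> 1 1 4
DIV     -> 1 0
SUB     -> 1
STORE 0 -> (empty)
PUSH -6 -> -6
DUP     -> -6 -6
STORE 0 -> -6
LOAD 0  -> -6 -6
OVER    -> -6 -6 -6
STORE 1 -> -6 -6
PUSH -1 -> -6 -6 -1

0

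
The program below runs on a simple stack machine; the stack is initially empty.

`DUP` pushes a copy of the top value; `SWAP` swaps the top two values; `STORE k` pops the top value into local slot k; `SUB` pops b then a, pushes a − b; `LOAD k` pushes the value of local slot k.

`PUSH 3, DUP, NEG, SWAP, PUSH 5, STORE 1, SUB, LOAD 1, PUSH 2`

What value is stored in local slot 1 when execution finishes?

5

PUSH 3  -> [3]
DUP     -> [3, 3]
NEG     -> [3, -3]
SWAP    -> [-3, 3]
PUSH 5  -> [-3, 3, 5]
STORE 1 -> [-3, 3]
SUB     -> [-6]
LOAD 1  -> [-6, 5]
PUSH 2  -> [-6, 5, 2]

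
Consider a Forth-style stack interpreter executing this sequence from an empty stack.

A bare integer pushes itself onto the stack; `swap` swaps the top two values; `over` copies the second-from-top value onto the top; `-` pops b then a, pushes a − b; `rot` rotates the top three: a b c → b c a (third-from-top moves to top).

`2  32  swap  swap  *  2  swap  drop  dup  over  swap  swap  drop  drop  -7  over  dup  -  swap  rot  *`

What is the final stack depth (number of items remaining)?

2

2    → [2]
32   → [2, 32]
swap → [32, 2]
swap → [2, 32]
*    → [64]
2    → [64, 2]
swap → [2, 64]
drop → [2]
dup  → [2, 2]
over → [2, 2, 2]
swap → [2, 2, 2]
swap → [2, 2, 2]
drop → [2, 2]
drop → [2]
-7   → [2, -7]
over → [2, -7, 2]
dup  → [2, -7, 2, 2]
-    → [2, -7, 0]
swap → [2, 0, -7]
rot  → [0, -7, 2]
*    → [0, -14]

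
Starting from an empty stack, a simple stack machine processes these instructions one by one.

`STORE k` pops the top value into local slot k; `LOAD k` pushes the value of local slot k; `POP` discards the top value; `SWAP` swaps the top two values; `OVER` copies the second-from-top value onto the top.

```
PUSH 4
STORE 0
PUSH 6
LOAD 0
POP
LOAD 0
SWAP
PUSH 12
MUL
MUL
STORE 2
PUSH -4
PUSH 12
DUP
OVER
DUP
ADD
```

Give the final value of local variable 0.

4

PUSH 4  -> 4
STORE 0 -> (empty)
PUSH 6  -> 6
LOAD 0  -> 6 4
POP     -> 6
LOAD 0  -> 6 4
SWAP    -> 4 6
PUSH 12 -> 4 6 12
MUL     -> 4 72
MUL     -> 288
STORE 2 -> (empty)
PUSH -4 -> -4
PUSH 12 -> -4 12
DUP     -> -4 12 12
OVER    -> -4 12 12 12
DUP     -> -4 12 12 12 12
ADD     -> -4 12 12 24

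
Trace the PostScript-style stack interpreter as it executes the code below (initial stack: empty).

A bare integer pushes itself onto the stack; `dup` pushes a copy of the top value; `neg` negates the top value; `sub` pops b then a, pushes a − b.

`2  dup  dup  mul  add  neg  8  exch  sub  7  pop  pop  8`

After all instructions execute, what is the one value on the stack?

8

2    : [2]
dup  : [2, 2]
dup  : [2, 2, 2]
mul  : [2, 4]
add  : [6]
neg  : [-6]
8    : [-6, 8]
exch : [8, -6]
sub  : [14]
7    : [14, 7]
pop  : [14]
pop  : []
8    : [8]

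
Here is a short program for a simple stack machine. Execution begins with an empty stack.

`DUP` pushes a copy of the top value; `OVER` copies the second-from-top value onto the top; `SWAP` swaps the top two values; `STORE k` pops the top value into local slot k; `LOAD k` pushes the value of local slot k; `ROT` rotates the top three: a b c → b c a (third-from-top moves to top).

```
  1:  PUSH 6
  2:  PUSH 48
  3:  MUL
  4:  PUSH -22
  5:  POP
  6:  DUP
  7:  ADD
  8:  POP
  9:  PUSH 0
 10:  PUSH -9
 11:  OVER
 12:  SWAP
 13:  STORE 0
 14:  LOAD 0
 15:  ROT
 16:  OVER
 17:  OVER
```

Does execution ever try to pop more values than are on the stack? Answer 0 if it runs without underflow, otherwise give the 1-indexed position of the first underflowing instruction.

PUSH 6   → 6
PUSH 48  → 6 48
MUL      → 288
PUSH -22 → 288 -22
POP      → 288
DUP      → 288 288
ADD      → 576
POP      → (empty)
PUSH 0   → 0
PUSH -9  → 0 -9
OVER     → 0 -9 0
SWAP     → 0 0 -9
STORE 0  → 0 0
LOAD 0   → 0 0 -9
ROT      → 0 -9 0
OVER     → 0 -9 0 -9
OVER     → 0 -9 0 -9 0

0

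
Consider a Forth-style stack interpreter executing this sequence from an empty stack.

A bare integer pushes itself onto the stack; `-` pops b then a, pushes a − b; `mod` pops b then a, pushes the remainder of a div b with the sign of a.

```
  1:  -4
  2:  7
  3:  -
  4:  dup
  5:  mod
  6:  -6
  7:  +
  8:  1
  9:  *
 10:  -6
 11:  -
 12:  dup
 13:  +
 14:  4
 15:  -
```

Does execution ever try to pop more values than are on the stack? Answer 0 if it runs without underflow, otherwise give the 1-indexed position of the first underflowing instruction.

-4   [-4]
7    [-4, 7]
-    [-11]
dup  [-11, -11]
mod  [0]
-6   [0, -6]
+    [-6]
1    [-6, 1]
*    [-6]
-6   [-6, -6]
-    [0]
dup  [0, 0]
+    [0]
4    [0, 4]
-    [-4]

0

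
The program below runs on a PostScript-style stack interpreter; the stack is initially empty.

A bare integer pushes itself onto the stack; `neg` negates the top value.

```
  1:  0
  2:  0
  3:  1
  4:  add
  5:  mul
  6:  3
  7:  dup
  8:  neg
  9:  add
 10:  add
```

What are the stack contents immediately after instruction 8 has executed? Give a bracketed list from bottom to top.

[0, 3, -3]

0    [0]
0    [0, 0]
1    [0, 0, 1]
add  [0, 1]
mul  [0]
3    [0, 3]
dup  [0, 3, 3]
neg  [0, 3, -3]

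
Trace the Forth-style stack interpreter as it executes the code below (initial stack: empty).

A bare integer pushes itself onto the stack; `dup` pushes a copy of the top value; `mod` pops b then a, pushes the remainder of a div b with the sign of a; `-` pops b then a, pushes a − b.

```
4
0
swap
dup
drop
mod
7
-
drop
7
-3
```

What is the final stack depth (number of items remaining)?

2

4    : [4]
0    : [4, 0]
swap : [0, 4]
dup  : [0, 4, 4]
drop : [0, 4]
mod  : [0]
7    : [0, 7]
-    : [-7]
drop : []
7    : [7]
-3   : [7, -3]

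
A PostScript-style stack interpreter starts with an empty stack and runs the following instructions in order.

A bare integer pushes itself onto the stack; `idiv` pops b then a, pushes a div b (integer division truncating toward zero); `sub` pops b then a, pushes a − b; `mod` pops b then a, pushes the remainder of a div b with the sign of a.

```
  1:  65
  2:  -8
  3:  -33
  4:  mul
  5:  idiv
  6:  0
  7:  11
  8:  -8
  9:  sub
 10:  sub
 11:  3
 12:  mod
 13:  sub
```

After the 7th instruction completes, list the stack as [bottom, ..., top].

[0, 0, 11]

65   -> 65
-8   -> 65 -8
-33  -> 65 -8 -33
mul  -> 65 264
idiv -> 0
0    -> 0 0
11   -> 0 0 11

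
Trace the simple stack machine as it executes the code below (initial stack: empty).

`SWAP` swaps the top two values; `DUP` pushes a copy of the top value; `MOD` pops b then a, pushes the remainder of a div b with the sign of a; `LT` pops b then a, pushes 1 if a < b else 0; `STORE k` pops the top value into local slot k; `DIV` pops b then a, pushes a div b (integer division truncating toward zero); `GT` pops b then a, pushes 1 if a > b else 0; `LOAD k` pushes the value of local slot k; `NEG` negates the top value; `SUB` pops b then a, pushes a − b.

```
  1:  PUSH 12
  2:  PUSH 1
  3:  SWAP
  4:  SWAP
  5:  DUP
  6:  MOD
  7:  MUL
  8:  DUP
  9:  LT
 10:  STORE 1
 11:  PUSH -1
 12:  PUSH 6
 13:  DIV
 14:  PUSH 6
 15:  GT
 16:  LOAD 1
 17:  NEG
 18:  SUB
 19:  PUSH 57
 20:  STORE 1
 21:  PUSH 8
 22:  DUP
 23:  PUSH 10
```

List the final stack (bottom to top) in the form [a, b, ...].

PUSH 12 : [12]
PUSH 1  : [12, 1]
SWAP    : [1, 12]
SWAP    : [12, 1]
DUP     : [12, 1, 1]
MOD     : [12, 0]
MUL     : [0]
DUP     : [0, 0]
LT      : [0]
STORE 1 : []
PUSH -1 : [-1]
PUSH 6  : [-1, 6]
DIV     : [0]
PUSH 6  : [0, 6]
GT      : [0]
LOAD 1  : [0, 0]
NEG     : [0, 0]
SUB     : [0]
PUSH 57 : [0, 57]
STORE 1 : [0]
PUSH 8  : [0, 8]
DUP     : [0, 8, 8]
PUSH 10 : [0, 8, 8, 10]

[0, 8, 8, 10]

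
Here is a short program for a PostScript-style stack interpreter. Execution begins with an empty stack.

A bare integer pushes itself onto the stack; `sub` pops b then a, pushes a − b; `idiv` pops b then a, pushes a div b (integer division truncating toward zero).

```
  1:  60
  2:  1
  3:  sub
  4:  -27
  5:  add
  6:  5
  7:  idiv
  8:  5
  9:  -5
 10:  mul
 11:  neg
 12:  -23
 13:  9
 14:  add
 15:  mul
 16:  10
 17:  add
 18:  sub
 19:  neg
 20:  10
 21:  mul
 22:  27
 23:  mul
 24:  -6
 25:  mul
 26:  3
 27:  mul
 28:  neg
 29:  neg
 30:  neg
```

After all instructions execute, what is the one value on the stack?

60    60
1     60 1
sub   59
-27   59 -27
add   32
5     32 5
idiv  6
5     6 5
-5    6 5 -5
mul   6 -25
neg   6 25
-23   6 25 -23
9     6 25 -23 9
add   6 25 -14
mul   6 -350
10    6 -350 10
add   6 -340
sub   346
neg   -346
10    -346 10
mul   -3460
27    -3460 27
mul   -93420
-6    -93420 -6
mul   560520
3     560520 3
mul   1681560
neg   -1681560
neg   1681560
neg   -1681560

-1681560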